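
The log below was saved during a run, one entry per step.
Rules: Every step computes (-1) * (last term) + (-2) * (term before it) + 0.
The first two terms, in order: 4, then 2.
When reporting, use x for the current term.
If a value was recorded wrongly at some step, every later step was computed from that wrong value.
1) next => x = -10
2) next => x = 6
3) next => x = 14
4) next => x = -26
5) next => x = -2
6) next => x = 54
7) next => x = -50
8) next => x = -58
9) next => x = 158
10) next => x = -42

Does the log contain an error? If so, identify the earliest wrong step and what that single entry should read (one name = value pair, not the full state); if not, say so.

no error

step 1: x = -1*(2) + (-2)*(4) + (0) = -10 -> agrees with the log
step 2: x = -1*(-10) + (-2)*(2) + (0) = 6 -> agrees with the log
step 3: x = -1*(6) + (-2)*(-10) + (0) = 14 -> same as recorded
step 4: x = -1*(14) + (-2)*(6) + (0) = -26 -> agrees with the log
step 5: x = -1*(-26) + (-2)*(14) + (0) = -2 -> exactly as logged
step 6: x = -1*(-2) + (-2)*(-26) + (0) = 54 -> confirmed correct
step 7: x = -1*(54) + (-2)*(-2) + (0) = -50 -> checks out
step 8: x = -1*(-50) + (-2)*(54) + (0) = -58 -> verified
step 9: x = -1*(-58) + (-2)*(-50) + (0) = 158 -> matches
step 10: x = -1*(158) + (-2)*(-58) + (0) = -42 -> no discrepancy
Every step is consistent.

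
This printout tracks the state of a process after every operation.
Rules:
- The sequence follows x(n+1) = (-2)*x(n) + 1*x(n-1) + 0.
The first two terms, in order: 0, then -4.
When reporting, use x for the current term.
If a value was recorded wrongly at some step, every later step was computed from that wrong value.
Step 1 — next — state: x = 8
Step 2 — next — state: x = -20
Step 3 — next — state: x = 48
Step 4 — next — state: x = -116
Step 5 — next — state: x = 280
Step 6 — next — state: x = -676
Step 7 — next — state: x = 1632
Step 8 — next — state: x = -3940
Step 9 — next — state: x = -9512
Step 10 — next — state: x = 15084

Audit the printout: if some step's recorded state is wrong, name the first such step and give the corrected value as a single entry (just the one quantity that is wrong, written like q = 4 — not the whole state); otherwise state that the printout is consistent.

1. x = -2*(-4) + (1)*(0) + (0) = 8 (confirmed correct)
2. x = -2*(8) + (1)*(-4) + (0) = -20 (in agreement)
3. x = -2*(-20) + (1)*(8) + (0) = 48 (verified)
4. x = -2*(48) + (1)*(-20) + (0) = -116 (same as recorded)
5. x = -2*(-116) + (1)*(48) + (0) = 280 (consistent with the printout)
6. x = -2*(280) + (1)*(-116) + (0) = -676 (checks out)
7. x = -2*(-676) + (1)*(280) + (0) = 1632 (consistent with the printout)
8. x = -2*(1632) + (1)*(-676) + (0) = -3940 (exactly as logged)
9. x = -2*(-3940) + (1)*(1632) + (0) = 9512 (this is not what the printout shows)
First deviation found at step 9; the corrected entry is x = 9512.

step 9, x = 9512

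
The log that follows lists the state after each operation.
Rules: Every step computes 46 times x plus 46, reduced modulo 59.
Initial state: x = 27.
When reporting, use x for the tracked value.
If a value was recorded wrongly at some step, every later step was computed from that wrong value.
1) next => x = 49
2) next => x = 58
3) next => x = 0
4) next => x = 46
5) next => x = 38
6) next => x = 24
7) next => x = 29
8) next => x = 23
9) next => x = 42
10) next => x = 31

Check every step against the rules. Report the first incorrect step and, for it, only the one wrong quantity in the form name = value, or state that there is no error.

no error

Step 1: x = (46*27 + 46) mod 59 = 49 — exactly as logged.
Step 2: x = (46*49 + 46) mod 59 = 58 — same as recorded.
Step 3: x = (46*58 + 46) mod 59 = 0 — same as recorded.
Step 4: x = (46*0 + 46) mod 59 = 46 — matches.
Step 5: x = (46*46 + 46) mod 59 = 38 — same as recorded.
Step 6: x = (46*38 + 46) mod 59 = 24 — same as recorded.
Step 7: x = (46*24 + 46) mod 59 = 29 — agrees with the log.
Step 8: x = (46*29 + 46) mod 59 = 23 — no discrepancy.
Step 9: x = (46*23 + 46) mod 59 = 42 — in agreement.
Step 10: x = (46*42 + 46) mod 59 = 31 — in agreement.
All steps check out; nothing to correct.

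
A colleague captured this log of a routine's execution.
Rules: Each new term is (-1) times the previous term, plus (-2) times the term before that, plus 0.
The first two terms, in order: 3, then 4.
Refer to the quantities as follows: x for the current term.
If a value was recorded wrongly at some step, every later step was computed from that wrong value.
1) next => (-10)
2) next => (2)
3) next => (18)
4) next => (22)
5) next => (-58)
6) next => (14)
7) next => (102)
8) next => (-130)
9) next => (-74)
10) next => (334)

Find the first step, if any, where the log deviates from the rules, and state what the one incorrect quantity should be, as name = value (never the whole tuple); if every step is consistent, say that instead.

1. x = -1*(4) + (-2)*(3) + (0) = -10 (verified)
2. x = -1*(-10) + (-2)*(4) + (0) = 2 (verified)
3. x = -1*(2) + (-2)*(-10) + (0) = 18 (consistent with the log)
4. x = -1*(18) + (-2)*(2) + (0) = -22 (the log disagrees here)
The earliest wrong entry is at step 4: it should read x = -22.

step 4, x = -22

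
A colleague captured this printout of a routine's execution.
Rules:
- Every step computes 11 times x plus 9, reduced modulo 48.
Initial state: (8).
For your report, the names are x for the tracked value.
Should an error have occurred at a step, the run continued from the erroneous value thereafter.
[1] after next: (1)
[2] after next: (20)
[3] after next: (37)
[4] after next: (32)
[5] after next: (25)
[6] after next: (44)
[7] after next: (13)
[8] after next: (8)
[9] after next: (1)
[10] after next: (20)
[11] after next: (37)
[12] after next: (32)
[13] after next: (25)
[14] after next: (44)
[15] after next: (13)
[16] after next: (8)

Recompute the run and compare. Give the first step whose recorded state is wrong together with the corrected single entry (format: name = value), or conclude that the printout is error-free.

no error

Step 1: x = (11*8 + 9) mod 48 = 1 — exactly as logged.
Step 2: x = (11*1 + 9) mod 48 = 20 — consistent with the printout.
Step 3: x = (11*20 + 9) mod 48 = 37 — same as recorded.
Step 4: x = (11*37 + 9) mod 48 = 32 — verified.
Step 5: x = (11*32 + 9) mod 48 = 25 — in agreement.
Step 6: x = (11*25 + 9) mod 48 = 44 — in agreement.
Step 7: x = (11*44 + 9) mod 48 = 13 — matches.
Step 8: x = (11*13 + 9) mod 48 = 8 — exactly as logged.
Step 9: x = (11*8 + 9) mod 48 = 1 — confirmed correct.
Step 10: x = (11*1 + 9) mod 48 = 20 — matches.
Step 11: x = (11*20 + 9) mod 48 = 37 — checks out.
Step 12: x = (11*37 + 9) mod 48 = 32 — agrees with the printout.
Step 13: x = (11*32 + 9) mod 48 = 25 — in agreement.
Step 14: x = (11*25 + 9) mod 48 = 44 — checks out.
Step 15: x = (11*44 + 9) mod 48 = 13 — no discrepancy.
Step 16: x = (11*13 + 9) mod 48 = 8 — same as recorded.
Nothing is out of place; the run is error-free.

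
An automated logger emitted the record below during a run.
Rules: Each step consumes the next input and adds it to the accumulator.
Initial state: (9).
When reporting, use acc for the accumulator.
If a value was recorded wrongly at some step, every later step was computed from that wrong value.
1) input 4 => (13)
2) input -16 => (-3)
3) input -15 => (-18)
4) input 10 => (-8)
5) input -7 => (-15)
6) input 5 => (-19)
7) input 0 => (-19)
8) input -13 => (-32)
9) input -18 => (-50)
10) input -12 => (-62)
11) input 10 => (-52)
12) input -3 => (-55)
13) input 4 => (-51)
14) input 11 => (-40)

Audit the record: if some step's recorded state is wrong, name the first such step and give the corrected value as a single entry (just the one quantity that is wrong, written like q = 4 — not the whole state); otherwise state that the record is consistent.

1. acc = 9 + 4 = 13 (confirmed correct)
2. acc = 13 + -16 = -3 (in agreement)
3. acc = -3 + -15 = -18 (matches)
4. acc = -18 + 10 = -8 (matches)
5. acc = -8 + -7 = -15 (in agreement)
6. acc = -15 + 5 = -10 (the record has a different value)
First deviation found at step 6; the corrected entry is acc = -10.

step 6, acc = -10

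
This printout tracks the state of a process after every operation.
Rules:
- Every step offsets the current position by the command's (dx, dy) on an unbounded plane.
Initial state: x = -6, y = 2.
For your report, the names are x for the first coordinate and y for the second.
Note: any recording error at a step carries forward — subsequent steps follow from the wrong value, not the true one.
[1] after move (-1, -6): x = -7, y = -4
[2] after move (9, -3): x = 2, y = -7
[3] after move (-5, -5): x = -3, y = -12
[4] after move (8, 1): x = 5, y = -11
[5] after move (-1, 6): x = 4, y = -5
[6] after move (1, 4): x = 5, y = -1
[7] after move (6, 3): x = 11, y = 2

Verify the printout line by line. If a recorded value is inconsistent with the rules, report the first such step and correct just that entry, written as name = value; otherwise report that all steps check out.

no error

step 1: x = -6 + (-1) = -7, y = 2 + (-6) = -4 -> in agreement
step 2: x = -7 + (9) = 2, y = -4 + (-3) = -7 -> no discrepancy
step 3: x = 2 + (-5) = -3, y = -7 + (-5) = -12 -> exactly as logged
step 4: x = -3 + (8) = 5, y = -12 + (1) = -11 -> checks out
step 5: x = 5 + (-1) = 4, y = -11 + (6) = -5 -> confirmed correct
step 6: x = 4 + (1) = 5, y = -5 + (4) = -1 -> checks out
step 7: x = 5 + (6) = 11, y = -1 + (3) = 2 -> in agreement
The recomputation confirms every line.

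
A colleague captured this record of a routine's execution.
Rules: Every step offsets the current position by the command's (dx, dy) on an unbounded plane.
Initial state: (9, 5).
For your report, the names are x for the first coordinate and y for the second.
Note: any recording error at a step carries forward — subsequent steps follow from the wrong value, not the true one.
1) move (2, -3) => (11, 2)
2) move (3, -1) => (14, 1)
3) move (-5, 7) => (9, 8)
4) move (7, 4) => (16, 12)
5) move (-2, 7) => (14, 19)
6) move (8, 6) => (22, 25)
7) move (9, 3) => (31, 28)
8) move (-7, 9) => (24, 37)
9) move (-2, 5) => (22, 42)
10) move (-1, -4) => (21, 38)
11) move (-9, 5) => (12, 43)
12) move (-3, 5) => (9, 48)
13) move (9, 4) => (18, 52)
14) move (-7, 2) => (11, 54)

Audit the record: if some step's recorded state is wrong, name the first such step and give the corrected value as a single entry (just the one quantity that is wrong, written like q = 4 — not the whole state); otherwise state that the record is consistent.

no error

1. x = 9 + (2) = 11, y = 5 + (-3) = 2 (in agreement)
2. x = 11 + (3) = 14, y = 2 + (-1) = 1 (consistent with the record)
3. x = 14 + (-5) = 9, y = 1 + (7) = 8 (agrees with the record)
4. x = 9 + (7) = 16, y = 8 + (4) = 12 (exactly as logged)
5. x = 16 + (-2) = 14, y = 12 + (7) = 19 (same as recorded)
6. x = 14 + (8) = 22, y = 19 + (6) = 25 (no discrepancy)
7. x = 22 + (9) = 31, y = 25 + (3) = 28 (verified)
8. x = 31 + (-7) = 24, y = 28 + (9) = 37 (verified)
9. x = 24 + (-2) = 22, y = 37 + (5) = 42 (same as recorded)
10. x = 22 + (-1) = 21, y = 42 + (-4) = 38 (consistent with the record)
11. x = 21 + (-9) = 12, y = 38 + (5) = 43 (exactly as logged)
12. x = 12 + (-3) = 9, y = 43 + (5) = 48 (in agreement)
13. x = 9 + (9) = 18, y = 48 + (4) = 52 (no discrepancy)
14. x = 18 + (-7) = 11, y = 52 + (2) = 54 (no discrepancy)
Each recorded entry agrees with the recomputation.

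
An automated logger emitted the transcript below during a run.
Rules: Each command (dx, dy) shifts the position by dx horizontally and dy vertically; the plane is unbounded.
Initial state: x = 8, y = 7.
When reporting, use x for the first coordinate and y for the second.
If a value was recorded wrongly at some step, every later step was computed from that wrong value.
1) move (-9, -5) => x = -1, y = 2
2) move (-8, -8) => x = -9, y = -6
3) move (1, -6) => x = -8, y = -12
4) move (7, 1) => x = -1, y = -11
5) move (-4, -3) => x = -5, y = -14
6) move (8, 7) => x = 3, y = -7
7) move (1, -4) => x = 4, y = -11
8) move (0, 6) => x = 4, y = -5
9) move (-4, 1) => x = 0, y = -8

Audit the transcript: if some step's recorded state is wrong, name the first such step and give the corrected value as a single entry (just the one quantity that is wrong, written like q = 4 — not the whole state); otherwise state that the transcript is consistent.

step 9, y = -4

Recomputing the run from the initial state:
step 1: x = -1, y = 2
step 2: x = -9, y = -6
step 3: x = -8, y = -12
step 4: x = -1, y = -11
step 5: x = -5, y = -14
step 6: x = 3, y = -7
step 7: x = 4, y = -11
step 8: x = 4, y = -5
step 9: x = 0, y = -4
The first disagreement with the transcript is at step 9, where the value should be y = -4.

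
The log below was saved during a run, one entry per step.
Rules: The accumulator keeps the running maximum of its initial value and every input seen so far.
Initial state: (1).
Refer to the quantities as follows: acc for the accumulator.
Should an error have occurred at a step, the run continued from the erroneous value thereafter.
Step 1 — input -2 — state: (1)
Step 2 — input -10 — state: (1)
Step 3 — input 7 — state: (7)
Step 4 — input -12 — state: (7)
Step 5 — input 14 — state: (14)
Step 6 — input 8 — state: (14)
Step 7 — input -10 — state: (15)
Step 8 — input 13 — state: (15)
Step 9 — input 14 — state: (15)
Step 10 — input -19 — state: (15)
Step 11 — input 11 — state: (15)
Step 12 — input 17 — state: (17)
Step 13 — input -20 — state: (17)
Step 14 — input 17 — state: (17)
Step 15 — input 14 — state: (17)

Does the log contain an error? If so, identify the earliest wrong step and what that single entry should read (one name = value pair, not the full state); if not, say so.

step 7, acc = 14

step 1: acc = max(1, -2) = 1 -> exactly as logged
step 2: acc = max(1, -10) = 1 -> matches
step 3: acc = max(1, 7) = 7 -> agrees with the log
step 4: acc = max(7, -12) = 7 -> same as recorded
step 5: acc = max(7, 14) = 14 -> agrees with the log
step 6: acc = max(14, 8) = 14 -> same as recorded
step 7: acc = max(14, -10) = 14 -> not what was recorded
First incorrect step: 7; the correct value is acc = 14.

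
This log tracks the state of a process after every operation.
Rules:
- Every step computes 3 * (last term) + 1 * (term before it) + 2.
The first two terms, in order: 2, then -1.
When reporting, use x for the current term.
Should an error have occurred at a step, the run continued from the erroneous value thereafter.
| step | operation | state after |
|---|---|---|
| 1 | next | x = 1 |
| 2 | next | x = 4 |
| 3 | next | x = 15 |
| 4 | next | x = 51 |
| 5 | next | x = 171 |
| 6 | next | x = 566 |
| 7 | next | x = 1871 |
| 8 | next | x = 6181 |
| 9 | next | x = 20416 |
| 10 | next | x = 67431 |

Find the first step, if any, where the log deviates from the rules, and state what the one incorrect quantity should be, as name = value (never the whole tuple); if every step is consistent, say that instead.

Recomputing the run from the initial state:
step 1: x = 1
step 2: x = 4
step 3: x = 15
step 4: x = 51
step 5: x = 170
step 6: x = 563
step 7: x = 1861
step 8: x = 6148
step 9: x = 20307
step 10: x = 67071
The first disagreement with the log is at step 5, where the value should be x = 170.

step 5, x = 170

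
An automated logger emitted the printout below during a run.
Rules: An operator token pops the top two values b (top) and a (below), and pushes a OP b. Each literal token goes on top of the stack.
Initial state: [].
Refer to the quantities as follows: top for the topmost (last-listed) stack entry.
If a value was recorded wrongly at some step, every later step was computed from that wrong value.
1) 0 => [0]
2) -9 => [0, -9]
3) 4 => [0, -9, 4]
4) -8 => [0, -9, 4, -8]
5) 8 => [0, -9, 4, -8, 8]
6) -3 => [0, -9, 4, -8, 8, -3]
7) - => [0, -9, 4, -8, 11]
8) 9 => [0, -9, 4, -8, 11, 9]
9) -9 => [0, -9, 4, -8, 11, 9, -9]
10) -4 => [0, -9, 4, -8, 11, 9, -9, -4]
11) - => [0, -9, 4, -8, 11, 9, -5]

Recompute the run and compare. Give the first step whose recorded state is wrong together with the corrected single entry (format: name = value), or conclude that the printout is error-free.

no error

1. push 0: top = 0 (no discrepancy)
2. push -9: top = -9 (no discrepancy)
3. push 4: top = 4 (agrees with the printout)
4. push -8: top = -8 (no discrepancy)
5. push 8: top = 8 (checks out)
6. push -3: top = -3 (confirmed correct)
7. 8 - -3 = 11 (checks out)
8. push 9: top = 9 (no discrepancy)
9. push -9: top = -9 (exactly as logged)
10. push -4: top = -4 (matches)
11. -9 - -4 = -5 (consistent with the printout)
Every step is consistent.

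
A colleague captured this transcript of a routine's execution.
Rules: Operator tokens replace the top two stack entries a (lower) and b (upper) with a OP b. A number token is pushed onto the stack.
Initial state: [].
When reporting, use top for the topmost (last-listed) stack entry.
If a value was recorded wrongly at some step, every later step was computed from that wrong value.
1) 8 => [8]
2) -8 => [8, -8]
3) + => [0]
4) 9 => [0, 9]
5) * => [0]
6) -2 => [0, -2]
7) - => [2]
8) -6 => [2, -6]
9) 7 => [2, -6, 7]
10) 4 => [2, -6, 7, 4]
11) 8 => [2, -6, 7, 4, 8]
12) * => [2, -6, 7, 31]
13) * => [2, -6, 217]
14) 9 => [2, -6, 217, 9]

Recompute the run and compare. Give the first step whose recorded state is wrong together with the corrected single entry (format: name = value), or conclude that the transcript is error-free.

step 12, top = 32

step 1: push 8: top = 8 -> verified
step 2: push -8: top = -8 -> in agreement
step 3: 8 + -8 = 0 -> same as recorded
step 4: push 9: top = 9 -> matches
step 5: 0 * 9 = 0 -> checks out
step 6: push -2: top = -2 -> verified
step 7: 0 - -2 = 2 -> agrees with the transcript
step 8: push -6: top = -6 -> in agreement
step 9: push 7: top = 7 -> verified
step 10: push 4: top = 4 -> checks out
step 11: push 8: top = 8 -> matches
step 12: 4 * 8 = 32 -> first mismatch against the transcript
So the first discrepancy is step 12, where the right value is top = 32.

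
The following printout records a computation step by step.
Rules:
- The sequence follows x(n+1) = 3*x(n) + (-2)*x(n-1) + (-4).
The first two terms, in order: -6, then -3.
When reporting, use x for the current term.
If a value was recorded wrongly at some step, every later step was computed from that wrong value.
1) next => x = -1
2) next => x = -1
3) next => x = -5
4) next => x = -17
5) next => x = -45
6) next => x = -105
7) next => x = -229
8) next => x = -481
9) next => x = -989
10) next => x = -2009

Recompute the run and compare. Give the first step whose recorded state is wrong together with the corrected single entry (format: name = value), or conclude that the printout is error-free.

step 1: x = 3*(-3) + (-2)*(-6) + (-4) = -1 -> checks out
step 2: x = 3*(-1) + (-2)*(-3) + (-4) = -1 -> consistent with the printout
step 3: x = 3*(-1) + (-2)*(-1) + (-4) = -5 -> same as recorded
step 4: x = 3*(-5) + (-2)*(-1) + (-4) = -17 -> confirmed correct
step 5: x = 3*(-17) + (-2)*(-5) + (-4) = -45 -> same as recorded
step 6: x = 3*(-45) + (-2)*(-17) + (-4) = -105 -> same as recorded
step 7: x = 3*(-105) + (-2)*(-45) + (-4) = -229 -> consistent with the printout
step 8: x = 3*(-229) + (-2)*(-105) + (-4) = -481 -> agrees with the printout
step 9: x = 3*(-481) + (-2)*(-229) + (-4) = -989 -> matches
step 10: x = 3*(-989) + (-2)*(-481) + (-4) = -2009 -> in agreement
No step deviates from the rules.

no error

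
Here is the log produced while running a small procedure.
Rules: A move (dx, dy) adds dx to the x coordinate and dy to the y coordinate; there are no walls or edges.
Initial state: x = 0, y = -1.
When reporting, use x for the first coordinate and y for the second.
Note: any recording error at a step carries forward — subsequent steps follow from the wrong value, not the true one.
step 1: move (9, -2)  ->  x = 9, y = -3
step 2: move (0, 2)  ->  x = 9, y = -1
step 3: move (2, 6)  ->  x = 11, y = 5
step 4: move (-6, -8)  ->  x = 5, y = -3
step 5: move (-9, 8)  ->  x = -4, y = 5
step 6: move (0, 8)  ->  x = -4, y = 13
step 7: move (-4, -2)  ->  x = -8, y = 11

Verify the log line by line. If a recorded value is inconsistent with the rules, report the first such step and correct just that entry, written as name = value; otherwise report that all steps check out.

no error

Recomputing the run from the initial state:
step 1: x = 9, y = -3
step 2: x = 9, y = -1
step 3: x = 11, y = 5
step 4: x = 5, y = -3
step 5: x = -4, y = 5
step 6: x = -4, y = 13
step 7: x = -8, y = 11
This matches the log at every step.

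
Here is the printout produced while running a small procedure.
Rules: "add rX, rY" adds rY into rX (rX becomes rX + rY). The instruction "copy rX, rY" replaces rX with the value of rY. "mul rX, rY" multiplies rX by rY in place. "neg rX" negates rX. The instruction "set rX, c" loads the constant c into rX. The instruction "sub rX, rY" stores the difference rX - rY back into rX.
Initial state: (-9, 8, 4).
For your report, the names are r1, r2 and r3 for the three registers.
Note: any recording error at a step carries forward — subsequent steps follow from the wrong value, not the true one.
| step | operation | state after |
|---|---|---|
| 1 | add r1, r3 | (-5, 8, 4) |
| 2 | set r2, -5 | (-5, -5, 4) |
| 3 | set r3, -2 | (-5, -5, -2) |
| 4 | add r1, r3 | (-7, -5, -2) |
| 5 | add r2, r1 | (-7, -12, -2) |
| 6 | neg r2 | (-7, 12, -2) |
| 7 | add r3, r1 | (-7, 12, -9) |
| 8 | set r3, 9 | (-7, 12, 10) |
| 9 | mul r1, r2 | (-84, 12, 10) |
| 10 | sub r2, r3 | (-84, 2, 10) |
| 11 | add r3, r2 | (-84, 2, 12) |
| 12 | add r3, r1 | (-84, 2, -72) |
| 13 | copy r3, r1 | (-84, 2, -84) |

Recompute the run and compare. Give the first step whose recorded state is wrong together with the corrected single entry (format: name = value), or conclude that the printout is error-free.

step 8, r3 = 9

1. r1 = -9 + 4 = -5 (checks out)
2. r2 = -5 (verified)
3. r3 = -2 (confirmed correct)
4. r1 = -5 + -2 = -7 (confirmed correct)
5. r2 = -5 + -7 = -12 (agrees with the printout)
6. r2 = -(-12) = 12 (confirmed correct)
7. r3 = -2 + -7 = -9 (in agreement)
8. r3 = 9 (the recorded entry deviates here)
That makes step 8 the first incorrect line — r3 = 9 is what it should show.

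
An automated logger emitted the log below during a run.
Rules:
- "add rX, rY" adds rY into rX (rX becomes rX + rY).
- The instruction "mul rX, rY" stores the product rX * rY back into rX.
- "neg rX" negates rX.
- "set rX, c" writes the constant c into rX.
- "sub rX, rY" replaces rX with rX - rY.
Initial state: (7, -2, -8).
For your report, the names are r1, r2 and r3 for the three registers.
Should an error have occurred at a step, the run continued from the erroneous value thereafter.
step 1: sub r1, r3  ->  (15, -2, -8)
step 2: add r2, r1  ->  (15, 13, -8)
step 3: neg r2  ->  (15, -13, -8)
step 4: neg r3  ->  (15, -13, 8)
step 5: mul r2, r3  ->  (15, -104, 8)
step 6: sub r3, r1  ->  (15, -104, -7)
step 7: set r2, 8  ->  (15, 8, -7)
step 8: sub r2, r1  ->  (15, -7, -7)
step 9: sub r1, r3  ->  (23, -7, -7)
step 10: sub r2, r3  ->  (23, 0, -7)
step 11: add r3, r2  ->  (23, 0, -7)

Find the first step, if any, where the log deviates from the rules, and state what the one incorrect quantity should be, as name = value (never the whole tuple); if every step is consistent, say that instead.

Recomputing the run from the initial state:
step 1: r1 = 15, r2 = -2, r3 = -8
step 2: r1 = 15, r2 = 13, r3 = -8
step 3: r1 = 15, r2 = -13, r3 = -8
step 4: r1 = 15, r2 = -13, r3 = 8
step 5: r1 = 15, r2 = -104, r3 = 8
step 6: r1 = 15, r2 = -104, r3 = -7
step 7: r1 = 15, r2 = 8, r3 = -7
step 8: r1 = 15, r2 = -7, r3 = -7
step 9: r1 = 22, r2 = -7, r3 = -7
step 10: r1 = 22, r2 = 0, r3 = -7
step 11: r1 = 22, r2 = 0, r3 = -7
The first disagreement with the log is at step 9, where the value should be r1 = 22.

step 9, r1 = 22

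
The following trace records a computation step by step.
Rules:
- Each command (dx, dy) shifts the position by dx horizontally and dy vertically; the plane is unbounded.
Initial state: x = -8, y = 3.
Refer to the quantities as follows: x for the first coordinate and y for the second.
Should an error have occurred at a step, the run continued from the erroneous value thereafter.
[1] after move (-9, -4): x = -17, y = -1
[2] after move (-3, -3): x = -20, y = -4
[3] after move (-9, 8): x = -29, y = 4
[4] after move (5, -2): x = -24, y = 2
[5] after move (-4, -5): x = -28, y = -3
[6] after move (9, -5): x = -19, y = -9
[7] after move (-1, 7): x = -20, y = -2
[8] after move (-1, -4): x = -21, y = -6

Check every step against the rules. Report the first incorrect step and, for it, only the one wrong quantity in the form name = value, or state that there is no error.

step 6, y = -8

Recomputing the run from the initial state:
step 1: x = -17, y = -1
step 2: x = -20, y = -4
step 3: x = -29, y = 4
step 4: x = -24, y = 2
step 5: x = -28, y = -3
step 6: x = -19, y = -8
step 7: x = -20, y = -1
step 8: x = -21, y = -5
The first disagreement with the trace is at step 6, where the value should be y = -8.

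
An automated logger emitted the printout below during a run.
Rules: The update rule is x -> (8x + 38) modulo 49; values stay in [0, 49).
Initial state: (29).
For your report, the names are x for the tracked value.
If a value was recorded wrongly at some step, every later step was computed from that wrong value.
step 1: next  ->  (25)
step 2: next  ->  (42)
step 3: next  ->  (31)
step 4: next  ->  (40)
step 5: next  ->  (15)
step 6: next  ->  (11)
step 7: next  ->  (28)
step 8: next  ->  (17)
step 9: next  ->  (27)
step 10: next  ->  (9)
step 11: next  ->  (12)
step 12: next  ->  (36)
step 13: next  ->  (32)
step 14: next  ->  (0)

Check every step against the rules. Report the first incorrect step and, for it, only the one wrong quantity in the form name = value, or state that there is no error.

Step 1: x = (8*29 + 38) mod 49 = 25 — no discrepancy.
Step 2: x = (8*25 + 38) mod 49 = 42 — in agreement.
Step 3: x = (8*42 + 38) mod 49 = 31 — in agreement.
Step 4: x = (8*31 + 38) mod 49 = 41 — this is not what the printout shows.
First incorrect step: 4; the correct value is x = 41.

step 4, x = 41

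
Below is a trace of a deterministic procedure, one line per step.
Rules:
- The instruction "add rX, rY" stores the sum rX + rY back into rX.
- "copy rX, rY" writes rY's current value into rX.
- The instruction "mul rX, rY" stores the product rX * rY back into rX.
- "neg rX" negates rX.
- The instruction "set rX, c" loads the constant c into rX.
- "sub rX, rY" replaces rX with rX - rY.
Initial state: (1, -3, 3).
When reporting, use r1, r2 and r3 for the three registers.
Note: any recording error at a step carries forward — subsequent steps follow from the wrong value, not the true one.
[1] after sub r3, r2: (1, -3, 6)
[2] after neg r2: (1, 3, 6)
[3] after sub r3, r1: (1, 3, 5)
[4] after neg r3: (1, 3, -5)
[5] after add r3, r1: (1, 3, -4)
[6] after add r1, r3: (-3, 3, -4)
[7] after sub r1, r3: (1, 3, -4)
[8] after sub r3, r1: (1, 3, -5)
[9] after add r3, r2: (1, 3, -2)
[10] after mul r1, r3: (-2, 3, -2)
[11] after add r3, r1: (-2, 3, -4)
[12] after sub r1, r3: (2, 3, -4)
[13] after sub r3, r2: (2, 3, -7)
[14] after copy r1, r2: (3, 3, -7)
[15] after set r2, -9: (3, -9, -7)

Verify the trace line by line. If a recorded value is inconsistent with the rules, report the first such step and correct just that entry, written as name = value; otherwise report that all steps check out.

no error

Recomputing the run from the initial state:
step 1: r1 = 1, r2 = -3, r3 = 6
step 2: r1 = 1, r2 = 3, r3 = 6
step 3: r1 = 1, r2 = 3, r3 = 5
step 4: r1 = 1, r2 = 3, r3 = -5
step 5: r1 = 1, r2 = 3, r3 = -4
step 6: r1 = -3, r2 = 3, r3 = -4
step 7: r1 = 1, r2 = 3, r3 = -4
step 8: r1 = 1, r2 = 3, r3 = -5
step 9: r1 = 1, r2 = 3, r3 = -2
step 10: r1 = -2, r2 = 3, r3 = -2
step 11: r1 = -2, r2 = 3, r3 = -4
step 12: r1 = 2, r2 = 3, r3 = -4
step 13: r1 = 2, r2 = 3, r3 = -7
step 14: r1 = 3, r2 = 3, r3 = -7
step 15: r1 = 3, r2 = -9, r3 = -7
This matches the trace at every step.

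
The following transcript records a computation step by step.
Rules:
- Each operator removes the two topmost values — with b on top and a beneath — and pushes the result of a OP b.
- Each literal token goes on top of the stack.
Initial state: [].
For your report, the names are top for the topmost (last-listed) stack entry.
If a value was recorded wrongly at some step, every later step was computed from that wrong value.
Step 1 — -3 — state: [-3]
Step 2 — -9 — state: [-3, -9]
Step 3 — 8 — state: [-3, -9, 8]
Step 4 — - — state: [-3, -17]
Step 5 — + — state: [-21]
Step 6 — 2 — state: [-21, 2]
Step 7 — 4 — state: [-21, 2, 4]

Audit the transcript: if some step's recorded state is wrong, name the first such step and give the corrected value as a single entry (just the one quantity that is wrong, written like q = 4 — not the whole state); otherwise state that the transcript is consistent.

step 5, top = -20

Recomputing the run from the initial state:
step 1: [-3]
step 2: [-3, -9]
step 3: [-3, -9, 8]
step 4: [-3, -17]
step 5: [-20]
step 6: [-20, 2]
step 7: [-20, 2, 4]
The first disagreement with the transcript is at step 5, where the value should be top = -20.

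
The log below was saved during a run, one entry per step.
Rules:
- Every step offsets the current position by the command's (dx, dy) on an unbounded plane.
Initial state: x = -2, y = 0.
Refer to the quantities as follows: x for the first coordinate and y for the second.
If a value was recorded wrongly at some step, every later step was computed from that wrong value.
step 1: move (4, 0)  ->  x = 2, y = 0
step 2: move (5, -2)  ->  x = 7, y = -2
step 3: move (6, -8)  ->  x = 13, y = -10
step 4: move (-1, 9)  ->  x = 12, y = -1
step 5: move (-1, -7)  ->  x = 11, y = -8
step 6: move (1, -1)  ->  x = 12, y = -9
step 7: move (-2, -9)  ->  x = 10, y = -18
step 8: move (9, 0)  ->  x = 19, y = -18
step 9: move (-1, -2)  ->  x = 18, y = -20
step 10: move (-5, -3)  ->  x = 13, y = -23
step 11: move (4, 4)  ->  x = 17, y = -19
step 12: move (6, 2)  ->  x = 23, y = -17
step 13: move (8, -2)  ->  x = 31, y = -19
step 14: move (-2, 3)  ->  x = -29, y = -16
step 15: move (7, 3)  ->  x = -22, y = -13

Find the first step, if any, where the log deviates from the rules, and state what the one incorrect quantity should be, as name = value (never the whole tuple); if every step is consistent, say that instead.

step 14, x = 29

1. x = -2 + (4) = 2, y = 0 + (0) = 0 (in agreement)
2. x = 2 + (5) = 7, y = 0 + (-2) = -2 (in agreement)
3. x = 7 + (6) = 13, y = -2 + (-8) = -10 (exactly as logged)
4. x = 13 + (-1) = 12, y = -10 + (9) = -1 (verified)
5. x = 12 + (-1) = 11, y = -1 + (-7) = -8 (verified)
6. x = 11 + (1) = 12, y = -8 + (-1) = -9 (verified)
7. x = 12 + (-2) = 10, y = -9 + (-9) = -18 (consistent with the log)
8. x = 10 + (9) = 19, y = -18 + (0) = -18 (verified)
9. x = 19 + (-1) = 18, y = -18 + (-2) = -20 (consistent with the log)
10. x = 18 + (-5) = 13, y = -20 + (-3) = -23 (matches)
11. x = 13 + (4) = 17, y = -23 + (4) = -19 (confirmed correct)
12. x = 17 + (6) = 23, y = -19 + (2) = -17 (consistent with the log)
13. x = 23 + (8) = 31, y = -17 + (-2) = -19 (confirmed correct)
14. x = 31 + (-2) = 29, y = -19 + (3) = -16 (the entry is off here)
Step 14 is the first one off; corrected, x = 29.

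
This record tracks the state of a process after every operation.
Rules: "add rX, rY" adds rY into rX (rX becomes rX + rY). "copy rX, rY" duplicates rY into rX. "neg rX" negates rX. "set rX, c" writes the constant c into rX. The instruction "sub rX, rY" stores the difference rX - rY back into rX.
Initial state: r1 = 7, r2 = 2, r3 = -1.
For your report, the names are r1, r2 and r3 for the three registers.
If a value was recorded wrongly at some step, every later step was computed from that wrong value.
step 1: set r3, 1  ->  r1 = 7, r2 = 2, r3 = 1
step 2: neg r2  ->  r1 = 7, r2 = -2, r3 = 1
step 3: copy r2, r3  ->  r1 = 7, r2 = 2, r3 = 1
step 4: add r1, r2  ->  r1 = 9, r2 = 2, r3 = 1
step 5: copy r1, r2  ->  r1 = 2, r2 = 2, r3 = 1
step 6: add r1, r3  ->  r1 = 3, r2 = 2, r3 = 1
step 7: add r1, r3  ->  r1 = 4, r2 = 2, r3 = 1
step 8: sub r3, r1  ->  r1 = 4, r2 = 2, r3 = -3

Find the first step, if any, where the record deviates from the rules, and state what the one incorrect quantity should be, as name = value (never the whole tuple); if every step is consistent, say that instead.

Step 1: r3 = 1 — consistent with the record.
Step 2: r2 = -(2) = -2 — confirmed correct.
Step 3: r2 = 1 — a discrepancy with the record.
Step 3 is the first one off; corrected, r2 = 1.

step 3, r2 = 1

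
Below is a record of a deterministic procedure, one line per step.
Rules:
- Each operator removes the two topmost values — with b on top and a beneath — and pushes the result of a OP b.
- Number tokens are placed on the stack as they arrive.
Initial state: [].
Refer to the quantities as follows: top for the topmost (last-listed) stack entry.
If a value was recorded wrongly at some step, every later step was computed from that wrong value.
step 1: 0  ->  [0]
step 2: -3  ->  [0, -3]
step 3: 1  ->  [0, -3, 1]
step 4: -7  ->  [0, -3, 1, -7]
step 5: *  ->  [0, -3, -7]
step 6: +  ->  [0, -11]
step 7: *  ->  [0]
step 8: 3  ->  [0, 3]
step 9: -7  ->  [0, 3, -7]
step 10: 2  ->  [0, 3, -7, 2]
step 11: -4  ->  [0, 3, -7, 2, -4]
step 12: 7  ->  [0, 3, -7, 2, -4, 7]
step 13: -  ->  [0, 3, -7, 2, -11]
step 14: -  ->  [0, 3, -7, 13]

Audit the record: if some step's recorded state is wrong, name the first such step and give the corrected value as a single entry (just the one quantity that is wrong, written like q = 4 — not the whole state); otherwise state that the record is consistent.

Recomputing the run from the initial state:
step 1: [0]
step 2: [0, -3]
step 3: [0, -3, 1]
step 4: [0, -3, 1, -7]
step 5: [0, -3, -7]
step 6: [0, -10]
step 7: [0]
step 8: [0, 3]
step 9: [0, 3, -7]
step 10: [0, 3, -7, 2]
step 11: [0, 3, -7, 2, -4]
step 12: [0, 3, -7, 2, -4, 7]
step 13: [0, 3, -7, 2, -11]
step 14: [0, 3, -7, 13]
The first disagreement with the record is at step 6, where the value should be top = -10.

step 6, top = -10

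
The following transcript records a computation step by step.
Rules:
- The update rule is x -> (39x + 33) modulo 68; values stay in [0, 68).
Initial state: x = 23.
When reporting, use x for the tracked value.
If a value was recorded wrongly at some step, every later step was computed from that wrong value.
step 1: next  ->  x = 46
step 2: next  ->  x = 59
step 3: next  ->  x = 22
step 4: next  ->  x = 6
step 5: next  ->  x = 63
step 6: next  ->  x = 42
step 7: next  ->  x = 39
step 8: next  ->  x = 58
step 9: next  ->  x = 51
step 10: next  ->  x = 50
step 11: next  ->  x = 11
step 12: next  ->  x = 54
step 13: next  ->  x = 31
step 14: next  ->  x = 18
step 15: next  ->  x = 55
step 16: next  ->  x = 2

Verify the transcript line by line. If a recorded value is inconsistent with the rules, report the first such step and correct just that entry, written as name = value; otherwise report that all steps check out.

step 1: x = (39*23 + 33) mod 68 = 46 -> exactly as logged
step 2: x = (39*46 + 33) mod 68 = 59 -> confirmed correct
step 3: x = (39*59 + 33) mod 68 = 22 -> checks out
step 4: x = (39*22 + 33) mod 68 = 7 -> the transcript disagrees here
That makes step 4 the first incorrect line — x = 7 is what it should show.

step 4, x = 7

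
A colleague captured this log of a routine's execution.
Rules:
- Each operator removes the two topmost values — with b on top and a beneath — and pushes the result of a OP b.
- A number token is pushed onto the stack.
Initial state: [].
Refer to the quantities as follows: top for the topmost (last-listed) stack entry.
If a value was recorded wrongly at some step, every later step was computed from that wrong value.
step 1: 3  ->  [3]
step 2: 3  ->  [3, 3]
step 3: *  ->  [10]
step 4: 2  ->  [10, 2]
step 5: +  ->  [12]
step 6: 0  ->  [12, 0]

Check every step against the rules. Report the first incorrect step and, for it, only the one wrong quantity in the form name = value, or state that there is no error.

step 3, top = 9

Recomputing the run from the initial state:
step 1: [3]
step 2: [3, 3]
step 3: [9]
step 4: [9, 2]
step 5: [11]
step 6: [11, 0]
The first disagreement with the log is at step 3, where the value should be top = 9.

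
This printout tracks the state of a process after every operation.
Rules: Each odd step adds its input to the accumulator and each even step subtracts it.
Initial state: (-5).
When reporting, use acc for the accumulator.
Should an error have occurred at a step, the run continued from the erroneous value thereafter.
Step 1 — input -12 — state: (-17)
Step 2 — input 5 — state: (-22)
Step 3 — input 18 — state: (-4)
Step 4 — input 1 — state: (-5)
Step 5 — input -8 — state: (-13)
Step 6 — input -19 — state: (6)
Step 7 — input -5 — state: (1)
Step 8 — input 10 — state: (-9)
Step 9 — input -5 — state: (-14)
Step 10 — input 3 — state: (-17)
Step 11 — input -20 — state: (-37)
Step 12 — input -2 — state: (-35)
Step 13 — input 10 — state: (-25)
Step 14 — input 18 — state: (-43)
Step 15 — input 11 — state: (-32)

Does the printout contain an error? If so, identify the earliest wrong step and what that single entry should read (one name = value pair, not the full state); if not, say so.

step 1: acc = -5 + -12 = -17 -> same as recorded
step 2: acc = -17 - 5 = -22 -> matches
step 3: acc = -22 + 18 = -4 -> matches
step 4: acc = -4 - 1 = -5 -> matches
step 5: acc = -5 + -8 = -13 -> exactly as logged
step 6: acc = -13 - -19 = 6 -> same as recorded
step 7: acc = 6 + -5 = 1 -> agrees with the printout
step 8: acc = 1 - 10 = -9 -> verified
step 9: acc = -9 + -5 = -14 -> no discrepancy
step 10: acc = -14 - 3 = -17 -> exactly as logged
step 11: acc = -17 + -20 = -37 -> consistent with the printout
step 12: acc = -37 - -2 = -35 -> verified
step 13: acc = -35 + 10 = -25 -> agrees with the printout
step 14: acc = -25 - 18 = -43 -> consistent with the printout
step 15: acc = -43 + 11 = -32 -> agrees with the printout
No step deviates from the rules.

no error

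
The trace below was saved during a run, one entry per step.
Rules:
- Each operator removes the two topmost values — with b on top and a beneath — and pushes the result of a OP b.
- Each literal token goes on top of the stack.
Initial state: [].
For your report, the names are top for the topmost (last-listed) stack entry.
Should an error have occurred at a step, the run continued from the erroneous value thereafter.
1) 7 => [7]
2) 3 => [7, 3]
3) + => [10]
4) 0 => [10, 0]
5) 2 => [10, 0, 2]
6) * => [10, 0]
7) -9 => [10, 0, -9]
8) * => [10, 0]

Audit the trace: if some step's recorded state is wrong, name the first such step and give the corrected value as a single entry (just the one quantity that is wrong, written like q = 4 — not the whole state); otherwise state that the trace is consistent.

no error

1. push 7: top = 7 (verified)
2. push 3: top = 3 (confirmed correct)
3. 7 + 3 = 10 (same as recorded)
4. push 0: top = 0 (no discrepancy)
5. push 2: top = 2 (matches)
6. 0 * 2 = 0 (verified)
7. push -9: top = -9 (no discrepancy)
8. 0 * -9 = 0 (confirmed correct)
All entries verified; no error found.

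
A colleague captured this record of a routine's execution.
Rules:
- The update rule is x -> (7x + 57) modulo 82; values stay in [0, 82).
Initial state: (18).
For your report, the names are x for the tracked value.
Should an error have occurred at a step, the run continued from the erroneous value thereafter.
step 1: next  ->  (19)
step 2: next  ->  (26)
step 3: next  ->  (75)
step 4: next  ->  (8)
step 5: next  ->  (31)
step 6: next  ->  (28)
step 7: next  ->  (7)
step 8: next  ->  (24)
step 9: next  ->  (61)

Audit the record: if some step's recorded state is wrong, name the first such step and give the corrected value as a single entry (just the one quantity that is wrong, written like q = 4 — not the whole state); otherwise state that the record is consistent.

no error

Step 1: x = (7*18 + 57) mod 82 = 19 — verified.
Step 2: x = (7*19 + 57) mod 82 = 26 — no discrepancy.
Step 3: x = (7*26 + 57) mod 82 = 75 — consistent with the record.
Step 4: x = (7*75 + 57) mod 82 = 8 — agrees with the record.
Step 5: x = (7*8 + 57) mod 82 = 31 — no discrepancy.
Step 6: x = (7*31 + 57) mod 82 = 28 — exactly as logged.
Step 7: x = (7*28 + 57) mod 82 = 7 — verified.
Step 8: x = (7*7 + 57) mod 82 = 24 — confirmed correct.
Step 9: x = (7*24 + 57) mod 82 = 61 — agrees with the record.
All entries verified; no error found.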